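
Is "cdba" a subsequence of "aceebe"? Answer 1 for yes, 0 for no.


Check if "cdba" is a subsequence of "aceebe"
Greedy scan:
  Position 0 ('a'): no match needed
  Position 1 ('c'): matches sub[0] = 'c'
  Position 2 ('e'): no match needed
  Position 3 ('e'): no match needed
  Position 4 ('b'): no match needed
  Position 5 ('e'): no match needed
Only matched 1/4 characters => not a subsequence

0


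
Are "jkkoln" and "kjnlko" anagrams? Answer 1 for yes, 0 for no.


Strings: "jkkoln", "kjnlko"
Sorted first:  jkklno
Sorted second: jkklno
Sorted forms match => anagrams

1


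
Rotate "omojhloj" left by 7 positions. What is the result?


Input: "omojhloj", rotate left by 7
First 7 characters: "omojhlo"
Remaining characters: "j"
Concatenate remaining + first: "j" + "omojhlo" = "jomojhlo"

jomojhlo


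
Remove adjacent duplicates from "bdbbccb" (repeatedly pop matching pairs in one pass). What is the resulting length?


Input: bdbbccb
Stack-based adjacent duplicate removal:
  Read 'b': push. Stack: b
  Read 'd': push. Stack: bd
  Read 'b': push. Stack: bdb
  Read 'b': matches stack top 'b' => pop. Stack: bd
  Read 'c': push. Stack: bdc
  Read 'c': matches stack top 'c' => pop. Stack: bd
  Read 'b': push. Stack: bdb
Final stack: "bdb" (length 3)

3


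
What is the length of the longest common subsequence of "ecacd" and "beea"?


LCS of "ecacd" and "beea"
DP table:
           b    e    e    a
      0    0    0    0    0
  e   0    0    1    1    1
  c   0    0    1    1    1
  a   0    0    1    1    2
  c   0    0    1    1    2
  d   0    0    1    1    2
LCS length = dp[5][4] = 2

2


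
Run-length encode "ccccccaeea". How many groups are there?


Input: ccccccaeea
Scanning for consecutive runs:
  Group 1: 'c' x 6 (positions 0-5)
  Group 2: 'a' x 1 (positions 6-6)
  Group 3: 'e' x 2 (positions 7-8)
  Group 4: 'a' x 1 (positions 9-9)
Total groups: 4

4


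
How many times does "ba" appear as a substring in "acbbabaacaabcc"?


Searching for "ba" in "acbbabaacaabcc"
Scanning each position:
  Position 0: "ac" => no
  Position 1: "cb" => no
  Position 2: "bb" => no
  Position 3: "ba" => MATCH
  Position 4: "ab" => no
  Position 5: "ba" => MATCH
  Position 6: "aa" => no
  Position 7: "ac" => no
  Position 8: "ca" => no
  Position 9: "aa" => no
  Position 10: "ab" => no
  Position 11: "bc" => no
  Position 12: "cc" => no
Total occurrences: 2

2


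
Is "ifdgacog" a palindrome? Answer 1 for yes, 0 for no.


Input: ifdgacog
Reversed: gocagdfi
  Compare pos 0 ('i') with pos 7 ('g'): MISMATCH
  Compare pos 1 ('f') with pos 6 ('o'): MISMATCH
  Compare pos 2 ('d') with pos 5 ('c'): MISMATCH
  Compare pos 3 ('g') with pos 4 ('a'): MISMATCH
Result: not a palindrome

0


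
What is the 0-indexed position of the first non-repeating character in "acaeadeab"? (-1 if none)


Input: acaeadeab
Character frequencies:
  'a': 4
  'b': 1
  'c': 1
  'd': 1
  'e': 2
Scanning left to right for freq == 1:
  Position 0 ('a'): freq=4, skip
  Position 1 ('c'): unique! => answer = 1

1


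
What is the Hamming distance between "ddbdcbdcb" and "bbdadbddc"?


Comparing "ddbdcbdcb" and "bbdadbddc" position by position:
  Position 0: 'd' vs 'b' => differ
  Position 1: 'd' vs 'b' => differ
  Position 2: 'b' vs 'd' => differ
  Position 3: 'd' vs 'a' => differ
  Position 4: 'c' vs 'd' => differ
  Position 5: 'b' vs 'b' => same
  Position 6: 'd' vs 'd' => same
  Position 7: 'c' vs 'd' => differ
  Position 8: 'b' vs 'c' => differ
Total differences (Hamming distance): 7

7


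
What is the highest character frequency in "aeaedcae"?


Input: aeaedcae
Character counts:
  'a': 3
  'c': 1
  'd': 1
  'e': 3
Maximum frequency: 3

3


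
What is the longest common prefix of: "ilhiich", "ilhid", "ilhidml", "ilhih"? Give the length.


Words: ilhiich, ilhid, ilhidml, ilhih
  Position 0: all 'i' => match
  Position 1: all 'l' => match
  Position 2: all 'h' => match
  Position 3: all 'i' => match
  Position 4: ('i', 'd', 'd', 'h') => mismatch, stop
LCP = "ilhi" (length 4)

4


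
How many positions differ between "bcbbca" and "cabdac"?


Comparing "bcbbca" and "cabdac" position by position:
  Position 0: 'b' vs 'c' => DIFFER
  Position 1: 'c' vs 'a' => DIFFER
  Position 2: 'b' vs 'b' => same
  Position 3: 'b' vs 'd' => DIFFER
  Position 4: 'c' vs 'a' => DIFFER
  Position 5: 'a' vs 'c' => DIFFER
Positions that differ: 5

5


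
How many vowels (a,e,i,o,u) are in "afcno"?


Input: afcno
Checking each character:
  'a' at position 0: vowel (running total: 1)
  'f' at position 1: consonant
  'c' at position 2: consonant
  'n' at position 3: consonant
  'o' at position 4: vowel (running total: 2)
Total vowels: 2

2


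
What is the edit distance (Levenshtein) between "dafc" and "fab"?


Computing edit distance: "dafc" -> "fab"
DP table:
           f    a    b
      0    1    2    3
  d   1    1    2    3
  a   2    2    1    2
  f   3    2    2    2
  c   4    3    3    3
Edit distance = dp[4][3] = 3

3


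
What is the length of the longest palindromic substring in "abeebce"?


Input: "abeebce"
Checking substrings for palindromes:
  [1:5] "beeb" (len 4) => palindrome
  [2:4] "ee" (len 2) => palindrome
Longest palindromic substring: "beeb" with length 4

4


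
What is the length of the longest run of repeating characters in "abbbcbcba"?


Input: "abbbcbcba"
Scanning for longest run:
  Position 1 ('b'): new char, reset run to 1
  Position 2 ('b'): continues run of 'b', length=2
  Position 3 ('b'): continues run of 'b', length=3
  Position 4 ('c'): new char, reset run to 1
  Position 5 ('b'): new char, reset run to 1
  Position 6 ('c'): new char, reset run to 1
  Position 7 ('b'): new char, reset run to 1
  Position 8 ('a'): new char, reset run to 1
Longest run: 'b' with length 3

3


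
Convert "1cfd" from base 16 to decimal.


Input: "1cfd" in base 16
Positional expansion:
  Digit '1' (value 1) x 16^3 = 4096
  Digit 'c' (value 12) x 16^2 = 3072
  Digit 'f' (value 15) x 16^1 = 240
  Digit 'd' (value 13) x 16^0 = 13
Sum = 7421

7421


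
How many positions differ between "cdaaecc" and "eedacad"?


Comparing "cdaaecc" and "eedacad" position by position:
  Position 0: 'c' vs 'e' => DIFFER
  Position 1: 'd' vs 'e' => DIFFER
  Position 2: 'a' vs 'd' => DIFFER
  Position 3: 'a' vs 'a' => same
  Position 4: 'e' vs 'c' => DIFFER
  Position 5: 'c' vs 'a' => DIFFER
  Position 6: 'c' vs 'd' => DIFFER
Positions that differ: 6

6


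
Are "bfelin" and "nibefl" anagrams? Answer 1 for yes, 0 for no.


Strings: "bfelin", "nibefl"
Sorted first:  befiln
Sorted second: befiln
Sorted forms match => anagrams

1


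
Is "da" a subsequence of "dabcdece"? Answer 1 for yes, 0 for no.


Check if "da" is a subsequence of "dabcdece"
Greedy scan:
  Position 0 ('d'): matches sub[0] = 'd'
  Position 1 ('a'): matches sub[1] = 'a'
  Position 2 ('b'): no match needed
  Position 3 ('c'): no match needed
  Position 4 ('d'): no match needed
  Position 5 ('e'): no match needed
  Position 6 ('c'): no match needed
  Position 7 ('e'): no match needed
All 2 characters matched => is a subsequence

1


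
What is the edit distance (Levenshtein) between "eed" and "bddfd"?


Computing edit distance: "eed" -> "bddfd"
DP table:
           b    d    d    f    d
      0    1    2    3    4    5
  e   1    1    2    3    4    5
  e   2    2    2    3    4    5
  d   3    3    2    2    3    4
Edit distance = dp[3][5] = 4

4


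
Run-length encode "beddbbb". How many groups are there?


Input: beddbbb
Scanning for consecutive runs:
  Group 1: 'b' x 1 (positions 0-0)
  Group 2: 'e' x 1 (positions 1-1)
  Group 3: 'd' x 2 (positions 2-3)
  Group 4: 'b' x 3 (positions 4-6)
Total groups: 4

4


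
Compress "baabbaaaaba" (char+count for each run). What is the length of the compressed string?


Input: baabbaaaaba
Runs:
  'b' x 1 => "b1"
  'a' x 2 => "a2"
  'b' x 2 => "b2"
  'a' x 4 => "a4"
  'b' x 1 => "b1"
  'a' x 1 => "a1"
Compressed: "b1a2b2a4b1a1"
Compressed length: 12

12


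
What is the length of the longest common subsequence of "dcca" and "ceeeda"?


LCS of "dcca" and "ceeeda"
DP table:
           c    e    e    e    d    a
      0    0    0    0    0    0    0
  d   0    0    0    0    0    1    1
  c   0    1    1    1    1    1    1
  c   0    1    1    1    1    1    1
  a   0    1    1    1    1    1    2
LCS length = dp[4][6] = 2

2


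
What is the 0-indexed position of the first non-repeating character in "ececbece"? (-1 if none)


Input: ececbece
Character frequencies:
  'b': 1
  'c': 3
  'e': 4
Scanning left to right for freq == 1:
  Position 0 ('e'): freq=4, skip
  Position 1 ('c'): freq=3, skip
  Position 2 ('e'): freq=4, skip
  Position 3 ('c'): freq=3, skip
  Position 4 ('b'): unique! => answer = 4

4


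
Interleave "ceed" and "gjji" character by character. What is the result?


Interleaving "ceed" and "gjji":
  Position 0: 'c' from first, 'g' from second => "cg"
  Position 1: 'e' from first, 'j' from second => "ej"
  Position 2: 'e' from first, 'j' from second => "ej"
  Position 3: 'd' from first, 'i' from second => "di"
Result: cgejejdi

cgejejdi


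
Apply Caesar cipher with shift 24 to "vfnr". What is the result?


Caesar cipher: shift "vfnr" by 24
  'v' (pos 21) + 24 = pos 19 = 't'
  'f' (pos 5) + 24 = pos 3 = 'd'
  'n' (pos 13) + 24 = pos 11 = 'l'
  'r' (pos 17) + 24 = pos 15 = 'p'
Result: tdlp

tdlp


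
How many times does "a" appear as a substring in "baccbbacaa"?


Searching for "a" in "baccbbacaa"
Scanning each position:
  Position 0: "b" => no
  Position 1: "a" => MATCH
  Position 2: "c" => no
  Position 3: "c" => no
  Position 4: "b" => no
  Position 5: "b" => no
  Position 6: "a" => MATCH
  Position 7: "c" => no
  Position 8: "a" => MATCH
  Position 9: "a" => MATCH
Total occurrences: 4

4


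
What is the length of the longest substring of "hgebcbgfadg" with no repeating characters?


Input: "hgebcbgfadg"
Sliding window (track last position of each char):
  Position 0 ('h'): window [0,0] length 1 -- new best
  Position 1 ('g'): window [0,1] length 2 -- new best
  Position 2 ('e'): window [0,2] length 3 -- new best
  Position 3 ('b'): window [0,3] length 4 -- new best
  Position 4 ('c'): window [0,4] length 5 -- new best
  Position 5 ('b'): repeat (last at 3), move window start to 4
  Position 5 ('b'): window [4,5] length 2
  Position 6 ('g'): window [4,6] length 3
  Position 7 ('f'): window [4,7] length 4
  Position 8 ('a'): window [4,8] length 5
  Position 9 ('d'): window [4,9] length 6 -- new best
  Position 10 ('g'): repeat (last at 6), move window start to 7
  Position 10 ('g'): window [7,10] length 4
Longest substring with no repeats: "cbgfad" with length 6

6


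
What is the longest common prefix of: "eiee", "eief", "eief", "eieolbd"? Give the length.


Words: eiee, eief, eief, eieolbd
  Position 0: all 'e' => match
  Position 1: all 'i' => match
  Position 2: all 'e' => match
  Position 3: ('e', 'f', 'f', 'o') => mismatch, stop
LCP = "eie" (length 3)

3


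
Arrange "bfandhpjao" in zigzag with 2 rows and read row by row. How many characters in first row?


Zigzag "bfandhpjao" into 2 rows:
Placing characters:
  'b' => row 0
  'f' => row 1
  'a' => row 0
  'n' => row 1
  'd' => row 0
  'h' => row 1
  'p' => row 0
  'j' => row 1
  'a' => row 0
  'o' => row 1
Rows:
  Row 0: "badpa"
  Row 1: "fnhjo"
First row length: 5

5


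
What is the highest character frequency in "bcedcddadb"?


Input: bcedcddadb
Character counts:
  'a': 1
  'b': 2
  'c': 2
  'd': 4
  'e': 1
Maximum frequency: 4

4


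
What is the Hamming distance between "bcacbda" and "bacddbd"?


Comparing "bcacbda" and "bacddbd" position by position:
  Position 0: 'b' vs 'b' => same
  Position 1: 'c' vs 'a' => differ
  Position 2: 'a' vs 'c' => differ
  Position 3: 'c' vs 'd' => differ
  Position 4: 'b' vs 'd' => differ
  Position 5: 'd' vs 'b' => differ
  Position 6: 'a' vs 'd' => differ
Total differences (Hamming distance): 6

6


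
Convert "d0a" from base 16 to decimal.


Input: "d0a" in base 16
Positional expansion:
  Digit 'd' (value 13) x 16^2 = 3328
  Digit '0' (value 0) x 16^1 = 0
  Digit 'a' (value 10) x 16^0 = 10
Sum = 3338

3338


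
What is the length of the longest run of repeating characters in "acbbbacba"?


Input: "acbbbacba"
Scanning for longest run:
  Position 1 ('c'): new char, reset run to 1
  Position 2 ('b'): new char, reset run to 1
  Position 3 ('b'): continues run of 'b', length=2
  Position 4 ('b'): continues run of 'b', length=3
  Position 5 ('a'): new char, reset run to 1
  Position 6 ('c'): new char, reset run to 1
  Position 7 ('b'): new char, reset run to 1
  Position 8 ('a'): new char, reset run to 1
Longest run: 'b' with length 3

3


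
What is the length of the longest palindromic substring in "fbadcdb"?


Input: "fbadcdb"
Checking substrings for palindromes:
  [3:6] "dcd" (len 3) => palindrome
Longest palindromic substring: "dcd" with length 3

3


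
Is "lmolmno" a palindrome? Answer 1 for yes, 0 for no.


Input: lmolmno
Reversed: onmloml
  Compare pos 0 ('l') with pos 6 ('o'): MISMATCH
  Compare pos 1 ('m') with pos 5 ('n'): MISMATCH
  Compare pos 2 ('o') with pos 4 ('m'): MISMATCH
Result: not a palindrome

0


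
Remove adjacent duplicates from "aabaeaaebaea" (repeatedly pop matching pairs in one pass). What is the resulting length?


Input: aabaeaaebaea
Stack-based adjacent duplicate removal:
  Read 'a': push. Stack: a
  Read 'a': matches stack top 'a' => pop. Stack: (empty)
  Read 'b': push. Stack: b
  Read 'a': push. Stack: ba
  Read 'e': push. Stack: bae
  Read 'a': push. Stack: baea
  Read 'a': matches stack top 'a' => pop. Stack: bae
  Read 'e': matches stack top 'e' => pop. Stack: ba
  Read 'b': push. Stack: bab
  Read 'a': push. Stack: baba
  Read 'e': push. Stack: babae
  Read 'a': push. Stack: babaea
Final stack: "babaea" (length 6)

6


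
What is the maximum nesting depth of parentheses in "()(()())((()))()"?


Input: "()(()())((()))()"
Tracking depth:
  Position 0 '(': depth becomes 1
  Position 1 ')': depth becomes 0
  Position 2 '(': depth becomes 1
  Position 3 '(': depth becomes 2
  Position 4 ')': depth becomes 1
  Position 5 '(': depth becomes 2
  Position 6 ')': depth becomes 1
  Position 7 ')': depth becomes 0
  Position 8 '(': depth becomes 1
  Position 9 '(': depth becomes 2
  Position 10 '(': depth becomes 3
  Position 11 ')': depth becomes 2
  Position 12 ')': depth becomes 1
  Position 13 ')': depth becomes 0
  Position 14 '(': depth becomes 1
  Position 15 ')': depth becomes 0
Maximum depth reached: 3

3


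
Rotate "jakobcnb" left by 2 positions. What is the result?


Input: "jakobcnb", rotate left by 2
First 2 characters: "ja"
Remaining characters: "kobcnb"
Concatenate remaining + first: "kobcnb" + "ja" = "kobcnbja"

kobcnbja


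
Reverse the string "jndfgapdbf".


Input: jndfgapdbf
Reading characters right to left:
  Position 9: 'f'
  Position 8: 'b'
  Position 7: 'd'
  Position 6: 'p'
  Position 5: 'a'
  Position 4: 'g'
  Position 3: 'f'
  Position 2: 'd'
  Position 1: 'n'
  Position 0: 'j'
Reversed: fbdpagfdnj

fbdpagfdnj


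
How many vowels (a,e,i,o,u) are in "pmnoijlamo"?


Input: pmnoijlamo
Checking each character:
  'p' at position 0: consonant
  'm' at position 1: consonant
  'n' at position 2: consonant
  'o' at position 3: vowel (running total: 1)
  'i' at position 4: vowel (running total: 2)
  'j' at position 5: consonant
  'l' at position 6: consonant
  'a' at position 7: vowel (running total: 3)
  'm' at position 8: consonant
  'o' at position 9: vowel (running total: 4)
Total vowels: 4

4


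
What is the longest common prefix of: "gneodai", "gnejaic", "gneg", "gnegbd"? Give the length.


Words: gneodai, gnejaic, gneg, gnegbd
  Position 0: all 'g' => match
  Position 1: all 'n' => match
  Position 2: all 'e' => match
  Position 3: ('o', 'j', 'g', 'g') => mismatch, stop
LCP = "gne" (length 3)

3


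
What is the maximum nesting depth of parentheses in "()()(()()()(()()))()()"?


Input: "()()(()()()(()()))()()"
Tracking depth:
  Position 0 '(': depth becomes 1
  Position 1 ')': depth becomes 0
  Position 2 '(': depth becomes 1
  Position 3 ')': depth becomes 0
  Position 4 '(': depth becomes 1
  Position 5 '(': depth becomes 2
  Position 6 ')': depth becomes 1
  Position 7 '(': depth becomes 2
  Position 8 ')': depth becomes 1
  Position 9 '(': depth becomes 2
  Position 10 ')': depth becomes 1
  Position 11 '(': depth becomes 2
  Position 12 '(': depth becomes 3
  Position 13 ')': depth becomes 2
  Position 14 '(': depth becomes 3
  Position 15 ')': depth becomes 2
  Position 16 ')': depth becomes 1
  Position 17 ')': depth becomes 0
  Position 18 '(': depth becomes 1
  Position 19 ')': depth becomes 0
  Position 20 '(': depth becomes 1
  Position 21 ')': depth becomes 0
Maximum depth reached: 3

3


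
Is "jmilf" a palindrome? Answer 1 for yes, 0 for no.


Input: jmilf
Reversed: flimj
  Compare pos 0 ('j') with pos 4 ('f'): MISMATCH
  Compare pos 1 ('m') with pos 3 ('l'): MISMATCH
Result: not a palindrome

0


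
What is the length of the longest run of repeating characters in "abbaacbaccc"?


Input: "abbaacbaccc"
Scanning for longest run:
  Position 1 ('b'): new char, reset run to 1
  Position 2 ('b'): continues run of 'b', length=2
  Position 3 ('a'): new char, reset run to 1
  Position 4 ('a'): continues run of 'a', length=2
  Position 5 ('c'): new char, reset run to 1
  Position 6 ('b'): new char, reset run to 1
  Position 7 ('a'): new char, reset run to 1
  Position 8 ('c'): new char, reset run to 1
  Position 9 ('c'): continues run of 'c', length=2
  Position 10 ('c'): continues run of 'c', length=3
Longest run: 'c' with length 3

3


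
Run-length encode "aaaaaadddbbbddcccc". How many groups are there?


Input: aaaaaadddbbbddcccc
Scanning for consecutive runs:
  Group 1: 'a' x 6 (positions 0-5)
  Group 2: 'd' x 3 (positions 6-8)
  Group 3: 'b' x 3 (positions 9-11)
  Group 4: 'd' x 2 (positions 12-13)
  Group 5: 'c' x 4 (positions 14-17)
Total groups: 5

5


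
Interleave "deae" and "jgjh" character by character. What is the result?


Interleaving "deae" and "jgjh":
  Position 0: 'd' from first, 'j' from second => "dj"
  Position 1: 'e' from first, 'g' from second => "eg"
  Position 2: 'a' from first, 'j' from second => "aj"
  Position 3: 'e' from first, 'h' from second => "eh"
Result: djegajeh

djegajeh


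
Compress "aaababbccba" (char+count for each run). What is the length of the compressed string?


Input: aaababbccba
Runs:
  'a' x 3 => "a3"
  'b' x 1 => "b1"
  'a' x 1 => "a1"
  'b' x 2 => "b2"
  'c' x 2 => "c2"
  'b' x 1 => "b1"
  'a' x 1 => "a1"
Compressed: "a3b1a1b2c2b1a1"
Compressed length: 14

14


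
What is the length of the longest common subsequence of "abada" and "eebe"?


LCS of "abada" and "eebe"
DP table:
           e    e    b    e
      0    0    0    0    0
  a   0    0    0    0    0
  b   0    0    0    1    1
  a   0    0    0    1    1
  d   0    0    0    1    1
  a   0    0    0    1    1
LCS length = dp[5][4] = 1

1


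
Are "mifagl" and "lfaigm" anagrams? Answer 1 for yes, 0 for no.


Strings: "mifagl", "lfaigm"
Sorted first:  afgilm
Sorted second: afgilm
Sorted forms match => anagrams

1


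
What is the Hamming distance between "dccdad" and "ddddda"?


Comparing "dccdad" and "ddddda" position by position:
  Position 0: 'd' vs 'd' => same
  Position 1: 'c' vs 'd' => differ
  Position 2: 'c' vs 'd' => differ
  Position 3: 'd' vs 'd' => same
  Position 4: 'a' vs 'd' => differ
  Position 5: 'd' vs 'a' => differ
Total differences (Hamming distance): 4

4


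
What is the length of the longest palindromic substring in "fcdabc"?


Input: "fcdabc"
Checking substrings for palindromes:
  No multi-char palindromic substrings found
Longest palindromic substring: "f" with length 1

1


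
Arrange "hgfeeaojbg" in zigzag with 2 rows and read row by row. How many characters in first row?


Zigzag "hgfeeaojbg" into 2 rows:
Placing characters:
  'h' => row 0
  'g' => row 1
  'f' => row 0
  'e' => row 1
  'e' => row 0
  'a' => row 1
  'o' => row 0
  'j' => row 1
  'b' => row 0
  'g' => row 1
Rows:
  Row 0: "hfeob"
  Row 1: "geajg"
First row length: 5

5


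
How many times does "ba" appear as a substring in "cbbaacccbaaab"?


Searching for "ba" in "cbbaacccbaaab"
Scanning each position:
  Position 0: "cb" => no
  Position 1: "bb" => no
  Position 2: "ba" => MATCH
  Position 3: "aa" => no
  Position 4: "ac" => no
  Position 5: "cc" => no
  Position 6: "cc" => no
  Position 7: "cb" => no
  Position 8: "ba" => MATCH
  Position 9: "aa" => no
  Position 10: "aa" => no
  Position 11: "ab" => no
Total occurrences: 2

2


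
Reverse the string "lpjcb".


Input: lpjcb
Reading characters right to left:
  Position 4: 'b'
  Position 3: 'c'
  Position 2: 'j'
  Position 1: 'p'
  Position 0: 'l'
Reversed: bcjpl

bcjpl


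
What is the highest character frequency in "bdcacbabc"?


Input: bdcacbabc
Character counts:
  'a': 2
  'b': 3
  'c': 3
  'd': 1
Maximum frequency: 3

3


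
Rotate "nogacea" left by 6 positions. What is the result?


Input: "nogacea", rotate left by 6
First 6 characters: "nogace"
Remaining characters: "a"
Concatenate remaining + first: "a" + "nogace" = "anogace"

anogace


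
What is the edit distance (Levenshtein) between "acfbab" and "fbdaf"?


Computing edit distance: "acfbab" -> "fbdaf"
DP table:
           f    b    d    a    f
      0    1    2    3    4    5
  a   1    1    2    3    3    4
  c   2    2    2    3    4    4
  f   3    2    3    3    4    4
  b   4    3    2    3    4    5
  a   5    4    3    3    3    4
  b   6    5    4    4    4    4
Edit distance = dp[6][5] = 4

4


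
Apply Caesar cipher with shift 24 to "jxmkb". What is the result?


Caesar cipher: shift "jxmkb" by 24
  'j' (pos 9) + 24 = pos 7 = 'h'
  'x' (pos 23) + 24 = pos 21 = 'v'
  'm' (pos 12) + 24 = pos 10 = 'k'
  'k' (pos 10) + 24 = pos 8 = 'i'
  'b' (pos 1) + 24 = pos 25 = 'z'
Result: hvkiz

hvkiz


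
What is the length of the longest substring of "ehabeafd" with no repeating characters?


Input: "ehabeafd"
Sliding window (track last position of each char):
  Position 0 ('e'): window [0,0] length 1 -- new best
  Position 1 ('h'): window [0,1] length 2 -- new best
  Position 2 ('a'): window [0,2] length 3 -- new best
  Position 3 ('b'): window [0,3] length 4 -- new best
  Position 4 ('e'): repeat (last at 0), move window start to 1
  Position 4 ('e'): window [1,4] length 4
  Position 5 ('a'): repeat (last at 2), move window start to 3
  Position 5 ('a'): window [3,5] length 3
  Position 6 ('f'): window [3,6] length 4
  Position 7 ('d'): window [3,7] length 5 -- new best
Longest substring with no repeats: "beafd" with length 5

5


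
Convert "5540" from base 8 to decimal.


Input: "5540" in base 8
Positional expansion:
  Digit '5' (value 5) x 8^3 = 2560
  Digit '5' (value 5) x 8^2 = 320
  Digit '4' (value 4) x 8^1 = 32
  Digit '0' (value 0) x 8^0 = 0
Sum = 2912

2912


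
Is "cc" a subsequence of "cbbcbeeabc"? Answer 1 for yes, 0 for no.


Check if "cc" is a subsequence of "cbbcbeeabc"
Greedy scan:
  Position 0 ('c'): matches sub[0] = 'c'
  Position 1 ('b'): no match needed
  Position 2 ('b'): no match needed
  Position 3 ('c'): matches sub[1] = 'c'
  Position 4 ('b'): no match needed
  Position 5 ('e'): no match needed
  Position 6 ('e'): no match needed
  Position 7 ('a'): no match needed
  Position 8 ('b'): no match needed
  Position 9 ('c'): no match needed
All 2 characters matched => is a subsequence

1


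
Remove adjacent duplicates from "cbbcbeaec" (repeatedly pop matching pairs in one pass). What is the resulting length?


Input: cbbcbeaec
Stack-based adjacent duplicate removal:
  Read 'c': push. Stack: c
  Read 'b': push. Stack: cb
  Read 'b': matches stack top 'b' => pop. Stack: c
  Read 'c': matches stack top 'c' => pop. Stack: (empty)
  Read 'b': push. Stack: b
  Read 'e': push. Stack: be
  Read 'a': push. Stack: bea
  Read 'e': push. Stack: beae
  Read 'c': push. Stack: beaec
Final stack: "beaec" (length 5)

5


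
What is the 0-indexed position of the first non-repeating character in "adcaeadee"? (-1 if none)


Input: adcaeadee
Character frequencies:
  'a': 3
  'c': 1
  'd': 2
  'e': 3
Scanning left to right for freq == 1:
  Position 0 ('a'): freq=3, skip
  Position 1 ('d'): freq=2, skip
  Position 2 ('c'): unique! => answer = 2

2


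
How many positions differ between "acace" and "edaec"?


Comparing "acace" and "edaec" position by position:
  Position 0: 'a' vs 'e' => DIFFER
  Position 1: 'c' vs 'd' => DIFFER
  Position 2: 'a' vs 'a' => same
  Position 3: 'c' vs 'e' => DIFFER
  Position 4: 'e' vs 'c' => DIFFER
Positions that differ: 4

4


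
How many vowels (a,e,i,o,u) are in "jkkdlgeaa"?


Input: jkkdlgeaa
Checking each character:
  'j' at position 0: consonant
  'k' at position 1: consonant
  'k' at position 2: consonant
  'd' at position 3: consonant
  'l' at position 4: consonant
  'g' at position 5: consonant
  'e' at position 6: vowel (running total: 1)
  'a' at position 7: vowel (running total: 2)
  'a' at position 8: vowel (running total: 3)
Total vowels: 3

3


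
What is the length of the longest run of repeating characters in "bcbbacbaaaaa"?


Input: "bcbbacbaaaaa"
Scanning for longest run:
  Position 1 ('c'): new char, reset run to 1
  Position 2 ('b'): new char, reset run to 1
  Position 3 ('b'): continues run of 'b', length=2
  Position 4 ('a'): new char, reset run to 1
  Position 5 ('c'): new char, reset run to 1
  Position 6 ('b'): new char, reset run to 1
  Position 7 ('a'): new char, reset run to 1
  Position 8 ('a'): continues run of 'a', length=2
  Position 9 ('a'): continues run of 'a', length=3
  Position 10 ('a'): continues run of 'a', length=4
  Position 11 ('a'): continues run of 'a', length=5
Longest run: 'a' with length 5

5


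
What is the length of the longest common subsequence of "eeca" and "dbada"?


LCS of "eeca" and "dbada"
DP table:
           d    b    a    d    a
      0    0    0    0    0    0
  e   0    0    0    0    0    0
  e   0    0    0    0    0    0
  c   0    0    0    0    0    0
  a   0    0    0    1    1    1
LCS length = dp[4][5] = 1

1


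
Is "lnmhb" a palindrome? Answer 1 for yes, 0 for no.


Input: lnmhb
Reversed: bhmnl
  Compare pos 0 ('l') with pos 4 ('b'): MISMATCH
  Compare pos 1 ('n') with pos 3 ('h'): MISMATCH
Result: not a palindrome

0


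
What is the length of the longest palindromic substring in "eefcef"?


Input: "eefcef"
Checking substrings for palindromes:
  [0:2] "ee" (len 2) => palindrome
Longest palindromic substring: "ee" with length 2

2


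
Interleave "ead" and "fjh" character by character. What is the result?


Interleaving "ead" and "fjh":
  Position 0: 'e' from first, 'f' from second => "ef"
  Position 1: 'a' from first, 'j' from second => "aj"
  Position 2: 'd' from first, 'h' from second => "dh"
Result: efajdh

efajdh


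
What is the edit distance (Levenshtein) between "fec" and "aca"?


Computing edit distance: "fec" -> "aca"
DP table:
           a    c    a
      0    1    2    3
  f   1    1    2    3
  e   2    2    2    3
  c   3    3    2    3
Edit distance = dp[3][3] = 3

3


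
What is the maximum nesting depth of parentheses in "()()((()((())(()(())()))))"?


Input: "()()((()((())(()(())()))))"
Tracking depth:
  Position 0 '(': depth becomes 1
  Position 1 ')': depth becomes 0
  Position 2 '(': depth becomes 1
  Position 3 ')': depth becomes 0
  Position 4 '(': depth becomes 1
  Position 5 '(': depth becomes 2
  Position 6 '(': depth becomes 3
  Position 7 ')': depth becomes 2
  Position 8 '(': depth becomes 3
  Position 9 '(': depth becomes 4
  Position 10 '(': depth becomes 5
  Position 11 ')': depth becomes 4
  Position 12 ')': depth becomes 3
  Position 13 '(': depth becomes 4
  Position 14 '(': depth becomes 5
  Position 15 ')': depth becomes 4
  Position 16 '(': depth becomes 5
  Position 17 '(': depth becomes 6
  Position 18 ')': depth becomes 5
  Position 19 ')': depth becomes 4
  Position 20 '(': depth becomes 5
  Position 21 ')': depth becomes 4
  Position 22 ')': depth becomes 3
  Position 23 ')': depth becomes 2
  Position 24 ')': depth becomes 1
  Position 25 ')': depth becomes 0
Maximum depth reached: 6

6


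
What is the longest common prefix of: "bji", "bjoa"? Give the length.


Words: bji, bjoa
  Position 0: all 'b' => match
  Position 1: all 'j' => match
  Position 2: ('i', 'o') => mismatch, stop
LCP = "bj" (length 2)

2


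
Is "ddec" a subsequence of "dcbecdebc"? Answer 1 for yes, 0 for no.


Check if "ddec" is a subsequence of "dcbecdebc"
Greedy scan:
  Position 0 ('d'): matches sub[0] = 'd'
  Position 1 ('c'): no match needed
  Position 2 ('b'): no match needed
  Position 3 ('e'): no match needed
  Position 4 ('c'): no match needed
  Position 5 ('d'): matches sub[1] = 'd'
  Position 6 ('e'): matches sub[2] = 'e'
  Position 7 ('b'): no match needed
  Position 8 ('c'): matches sub[3] = 'c'
All 4 characters matched => is a subsequence

1


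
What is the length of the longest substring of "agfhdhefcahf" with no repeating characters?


Input: "agfhdhefcahf"
Sliding window (track last position of each char):
  Position 0 ('a'): window [0,0] length 1 -- new best
  Position 1 ('g'): window [0,1] length 2 -- new best
  Position 2 ('f'): window [0,2] length 3 -- new best
  Position 3 ('h'): window [0,3] length 4 -- new best
  Position 4 ('d'): window [0,4] length 5 -- new best
  Position 5 ('h'): repeat (last at 3), move window start to 4
  Position 5 ('h'): window [4,5] length 2
  Position 6 ('e'): window [4,6] length 3
  Position 7 ('f'): window [4,7] length 4
  Position 8 ('c'): window [4,8] length 5
  Position 9 ('a'): window [4,9] length 6 -- new best
  Position 10 ('h'): repeat (last at 5), move window start to 6
  Position 10 ('h'): window [6,10] length 5
  Position 11 ('f'): repeat (last at 7), move window start to 8
  Position 11 ('f'): window [8,11] length 4
Longest substring with no repeats: "dhefca" with length 6

6


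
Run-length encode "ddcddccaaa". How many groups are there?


Input: ddcddccaaa
Scanning for consecutive runs:
  Group 1: 'd' x 2 (positions 0-1)
  Group 2: 'c' x 1 (positions 2-2)
  Group 3: 'd' x 2 (positions 3-4)
  Group 4: 'c' x 2 (positions 5-6)
  Group 5: 'a' x 3 (positions 7-9)
Total groups: 5

5


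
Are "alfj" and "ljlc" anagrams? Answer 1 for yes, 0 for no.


Strings: "alfj", "ljlc"
Sorted first:  afjl
Sorted second: cjll
Differ at position 0: 'a' vs 'c' => not anagrams

0


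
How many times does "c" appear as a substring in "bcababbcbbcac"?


Searching for "c" in "bcababbcbbcac"
Scanning each position:
  Position 0: "b" => no
  Position 1: "c" => MATCH
  Position 2: "a" => no
  Position 3: "b" => no
  Position 4: "a" => no
  Position 5: "b" => no
  Position 6: "b" => no
  Position 7: "c" => MATCH
  Position 8: "b" => no
  Position 9: "b" => no
  Position 10: "c" => MATCH
  Position 11: "a" => no
  Position 12: "c" => MATCH
Total occurrences: 4

4


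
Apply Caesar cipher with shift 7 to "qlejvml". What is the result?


Caesar cipher: shift "qlejvml" by 7
  'q' (pos 16) + 7 = pos 23 = 'x'
  'l' (pos 11) + 7 = pos 18 = 's'
  'e' (pos 4) + 7 = pos 11 = 'l'
  'j' (pos 9) + 7 = pos 16 = 'q'
  'v' (pos 21) + 7 = pos 2 = 'c'
  'm' (pos 12) + 7 = pos 19 = 't'
  'l' (pos 11) + 7 = pos 18 = 's'
Result: xslqcts

xslqcts


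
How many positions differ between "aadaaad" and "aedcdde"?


Comparing "aadaaad" and "aedcdde" position by position:
  Position 0: 'a' vs 'a' => same
  Position 1: 'a' vs 'e' => DIFFER
  Position 2: 'd' vs 'd' => same
  Position 3: 'a' vs 'c' => DIFFER
  Position 4: 'a' vs 'd' => DIFFER
  Position 5: 'a' vs 'd' => DIFFER
  Position 6: 'd' vs 'e' => DIFFER
Positions that differ: 5

5


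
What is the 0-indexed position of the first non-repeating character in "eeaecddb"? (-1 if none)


Input: eeaecddb
Character frequencies:
  'a': 1
  'b': 1
  'c': 1
  'd': 2
  'e': 3
Scanning left to right for freq == 1:
  Position 0 ('e'): freq=3, skip
  Position 1 ('e'): freq=3, skip
  Position 2 ('a'): unique! => answer = 2

2


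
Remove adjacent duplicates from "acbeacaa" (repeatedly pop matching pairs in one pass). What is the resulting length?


Input: acbeacaa
Stack-based adjacent duplicate removal:
  Read 'a': push. Stack: a
  Read 'c': push. Stack: ac
  Read 'b': push. Stack: acb
  Read 'e': push. Stack: acbe
  Read 'a': push. Stack: acbea
  Read 'c': push. Stack: acbeac
  Read 'a': push. Stack: acbeaca
  Read 'a': matches stack top 'a' => pop. Stack: acbeac
Final stack: "acbeac" (length 6)

6


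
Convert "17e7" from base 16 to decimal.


Input: "17e7" in base 16
Positional expansion:
  Digit '1' (value 1) x 16^3 = 4096
  Digit '7' (value 7) x 16^2 = 1792
  Digit 'e' (value 14) x 16^1 = 224
  Digit '7' (value 7) x 16^0 = 7
Sum = 6119

6119


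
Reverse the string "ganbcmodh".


Input: ganbcmodh
Reading characters right to left:
  Position 8: 'h'
  Position 7: 'd'
  Position 6: 'o'
  Position 5: 'm'
  Position 4: 'c'
  Position 3: 'b'
  Position 2: 'n'
  Position 1: 'a'
  Position 0: 'g'
Reversed: hdomcbnag

hdomcbnag


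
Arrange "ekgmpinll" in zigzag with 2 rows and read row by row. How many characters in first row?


Zigzag "ekgmpinll" into 2 rows:
Placing characters:
  'e' => row 0
  'k' => row 1
  'g' => row 0
  'm' => row 1
  'p' => row 0
  'i' => row 1
  'n' => row 0
  'l' => row 1
  'l' => row 0
Rows:
  Row 0: "egpnl"
  Row 1: "kmil"
First row length: 5

5


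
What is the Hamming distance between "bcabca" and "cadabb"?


Comparing "bcabca" and "cadabb" position by position:
  Position 0: 'b' vs 'c' => differ
  Position 1: 'c' vs 'a' => differ
  Position 2: 'a' vs 'd' => differ
  Position 3: 'b' vs 'a' => differ
  Position 4: 'c' vs 'b' => differ
  Position 5: 'a' vs 'b' => differ
Total differences (Hamming distance): 6

6


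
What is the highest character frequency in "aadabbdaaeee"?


Input: aadabbdaaeee
Character counts:
  'a': 5
  'b': 2
  'd': 2
  'e': 3
Maximum frequency: 5

5


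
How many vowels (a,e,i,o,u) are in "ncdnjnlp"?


Input: ncdnjnlp
Checking each character:
  'n' at position 0: consonant
  'c' at position 1: consonant
  'd' at position 2: consonant
  'n' at position 3: consonant
  'j' at position 4: consonant
  'n' at position 5: consonant
  'l' at position 6: consonant
  'p' at position 7: consonant
Total vowels: 0

0


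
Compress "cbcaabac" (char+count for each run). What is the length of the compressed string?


Input: cbcaabac
Runs:
  'c' x 1 => "c1"
  'b' x 1 => "b1"
  'c' x 1 => "c1"
  'a' x 2 => "a2"
  'b' x 1 => "b1"
  'a' x 1 => "a1"
  'c' x 1 => "c1"
Compressed: "c1b1c1a2b1a1c1"
Compressed length: 14

14


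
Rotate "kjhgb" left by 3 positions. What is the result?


Input: "kjhgb", rotate left by 3
First 3 characters: "kjh"
Remaining characters: "gb"
Concatenate remaining + first: "gb" + "kjh" = "gbkjh"

gbkjh


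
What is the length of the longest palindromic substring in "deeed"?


Input: "deeed"
Checking substrings for palindromes:
  [0:5] "deeed" (len 5) => palindrome
  [1:4] "eee" (len 3) => palindrome
  [1:3] "ee" (len 2) => palindrome
  [2:4] "ee" (len 2) => palindrome
Longest palindromic substring: "deeed" with length 5

5


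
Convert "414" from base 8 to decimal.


Input: "414" in base 8
Positional expansion:
  Digit '4' (value 4) x 8^2 = 256
  Digit '1' (value 1) x 8^1 = 8
  Digit '4' (value 4) x 8^0 = 4
Sum = 268

268


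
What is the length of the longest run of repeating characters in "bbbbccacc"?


Input: "bbbbccacc"
Scanning for longest run:
  Position 1 ('b'): continues run of 'b', length=2
  Position 2 ('b'): continues run of 'b', length=3
  Position 3 ('b'): continues run of 'b', length=4
  Position 4 ('c'): new char, reset run to 1
  Position 5 ('c'): continues run of 'c', length=2
  Position 6 ('a'): new char, reset run to 1
  Position 7 ('c'): new char, reset run to 1
  Position 8 ('c'): continues run of 'c', length=2
Longest run: 'b' with length 4

4


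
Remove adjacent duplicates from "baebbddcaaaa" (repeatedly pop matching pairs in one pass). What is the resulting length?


Input: baebbddcaaaa
Stack-based adjacent duplicate removal:
  Read 'b': push. Stack: b
  Read 'a': push. Stack: ba
  Read 'e': push. Stack: bae
  Read 'b': push. Stack: baeb
  Read 'b': matches stack top 'b' => pop. Stack: bae
  Read 'd': push. Stack: baed
  Read 'd': matches stack top 'd' => pop. Stack: bae
  Read 'c': push. Stack: baec
  Read 'a': push. Stack: baeca
  Read 'a': matches stack top 'a' => pop. Stack: baec
  Read 'a': push. Stack: baeca
  Read 'a': matches stack top 'a' => pop. Stack: baec
Final stack: "baec" (length 4)

4


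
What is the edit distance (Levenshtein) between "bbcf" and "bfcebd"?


Computing edit distance: "bbcf" -> "bfcebd"
DP table:
           b    f    c    e    b    d
      0    1    2    3    4    5    6
  b   1    0    1    2    3    4    5
  b   2    1    1    2    3    3    4
  c   3    2    2    1    2    3    4
  f   4    3    2    2    2    3    4
Edit distance = dp[4][6] = 4

4


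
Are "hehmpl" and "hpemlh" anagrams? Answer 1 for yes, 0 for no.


Strings: "hehmpl", "hpemlh"
Sorted first:  ehhlmp
Sorted second: ehhlmp
Sorted forms match => anagrams

1


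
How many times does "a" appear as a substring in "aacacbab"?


Searching for "a" in "aacacbab"
Scanning each position:
  Position 0: "a" => MATCH
  Position 1: "a" => MATCH
  Position 2: "c" => no
  Position 3: "a" => MATCH
  Position 4: "c" => no
  Position 5: "b" => no
  Position 6: "a" => MATCH
  Position 7: "b" => no
Total occurrences: 4

4


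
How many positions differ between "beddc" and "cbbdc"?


Comparing "beddc" and "cbbdc" position by position:
  Position 0: 'b' vs 'c' => DIFFER
  Position 1: 'e' vs 'b' => DIFFER
  Position 2: 'd' vs 'b' => DIFFER
  Position 3: 'd' vs 'd' => same
  Position 4: 'c' vs 'c' => same
Positions that differ: 3

3


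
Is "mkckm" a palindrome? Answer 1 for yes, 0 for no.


Input: mkckm
Reversed: mkckm
  Compare pos 0 ('m') with pos 4 ('m'): match
  Compare pos 1 ('k') with pos 3 ('k'): match
Result: palindrome

1


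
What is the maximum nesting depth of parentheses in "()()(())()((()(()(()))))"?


Input: "()()(())()((()(()(()))))"
Tracking depth:
  Position 0 '(': depth becomes 1
  Position 1 ')': depth becomes 0
  Position 2 '(': depth becomes 1
  Position 3 ')': depth becomes 0
  Position 4 '(': depth becomes 1
  Position 5 '(': depth becomes 2
  Position 6 ')': depth becomes 1
  Position 7 ')': depth becomes 0
  Position 8 '(': depth becomes 1
  Position 9 ')': depth becomes 0
  Position 10 '(': depth becomes 1
  Position 11 '(': depth becomes 2
  Position 12 '(': depth becomes 3
  Position 13 ')': depth becomes 2
  Position 14 '(': depth becomes 3
  Position 15 '(': depth becomes 4
  Position 16 ')': depth becomes 3
  Position 17 '(': depth becomes 4
  Position 18 '(': depth becomes 5
  Position 19 ')': depth becomes 4
  Position 20 ')': depth becomes 3
  Position 21 ')': depth becomes 2
  Position 22 ')': depth becomes 1
  Position 23 ')': depth becomes 0
Maximum depth reached: 5

5


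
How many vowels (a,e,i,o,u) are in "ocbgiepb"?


Input: ocbgiepb
Checking each character:
  'o' at position 0: vowel (running total: 1)
  'c' at position 1: consonant
  'b' at position 2: consonant
  'g' at position 3: consonant
  'i' at position 4: vowel (running total: 2)
  'e' at position 5: vowel (running total: 3)
  'p' at position 6: consonant
  'b' at position 7: consonant
Total vowels: 3

3


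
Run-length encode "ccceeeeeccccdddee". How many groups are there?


Input: ccceeeeeccccdddee
Scanning for consecutive runs:
  Group 1: 'c' x 3 (positions 0-2)
  Group 2: 'e' x 5 (positions 3-7)
  Group 3: 'c' x 4 (positions 8-11)
  Group 4: 'd' x 3 (positions 12-14)
  Group 5: 'e' x 2 (positions 15-16)
Total groups: 5

5


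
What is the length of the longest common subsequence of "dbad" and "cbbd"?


LCS of "dbad" and "cbbd"
DP table:
           c    b    b    d
      0    0    0    0    0
  d   0    0    0    0    1
  b   0    0    1    1    1
  a   0    0    1    1    1
  d   0    0    1    1    2
LCS length = dp[4][4] = 2

2
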